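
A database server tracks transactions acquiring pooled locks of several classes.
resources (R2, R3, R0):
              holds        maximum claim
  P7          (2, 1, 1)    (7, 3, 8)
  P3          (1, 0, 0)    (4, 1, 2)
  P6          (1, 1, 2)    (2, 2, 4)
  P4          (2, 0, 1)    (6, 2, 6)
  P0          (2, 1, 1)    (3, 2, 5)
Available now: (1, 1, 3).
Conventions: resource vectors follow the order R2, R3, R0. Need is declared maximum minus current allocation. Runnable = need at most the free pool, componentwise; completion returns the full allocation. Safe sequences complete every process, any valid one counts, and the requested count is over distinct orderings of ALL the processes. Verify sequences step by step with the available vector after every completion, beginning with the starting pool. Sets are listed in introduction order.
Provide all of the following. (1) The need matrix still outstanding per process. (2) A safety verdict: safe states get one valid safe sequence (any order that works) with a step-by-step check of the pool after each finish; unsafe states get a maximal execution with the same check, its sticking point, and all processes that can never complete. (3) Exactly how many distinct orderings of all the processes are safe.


(1) Need matrix, components ordered R2, R3, R0:
  P7: (5, 2, 7)
  P3: (3, 1, 2)
  P6: (1, 1, 2)
  P4: (4, 2, 5)
  P0: (1, 1, 4)
(2) SAFE — a valid safe sequence is P6, P0, P4, P3, P7.
Key observation: P6 is the earliest step where a requested resource binds exactly: need (1, 1, 2), pool (1, 1, 3) at its turn.
Check, step by step:
  pool = (1, 1, 3)
  run P6 (needs (1, 1, 2), free (1, 1, 3)); after release of (1, 1, 2) the pool is (2, 2, 5)
  run P0 (needs (1, 1, 4), free (2, 2, 5)); after release of (2, 1, 1) the pool is (4, 3, 6)
  run P4 (needs (4, 2, 5), free (4, 3, 6)); after release of (2, 0, 1) the pool is (6, 3, 7)
  run P3 (needs (3, 1, 2), free (6, 3, 7)); after release of (1, 0, 0) the pool is (7, 3, 7)
  run P7 (needs (5, 2, 7), free (7, 3, 7)); after release of (2, 1, 1) the pool is (9, 4, 8)
(3) The exact count: 3 of the possible complete orderings are safe sequences.


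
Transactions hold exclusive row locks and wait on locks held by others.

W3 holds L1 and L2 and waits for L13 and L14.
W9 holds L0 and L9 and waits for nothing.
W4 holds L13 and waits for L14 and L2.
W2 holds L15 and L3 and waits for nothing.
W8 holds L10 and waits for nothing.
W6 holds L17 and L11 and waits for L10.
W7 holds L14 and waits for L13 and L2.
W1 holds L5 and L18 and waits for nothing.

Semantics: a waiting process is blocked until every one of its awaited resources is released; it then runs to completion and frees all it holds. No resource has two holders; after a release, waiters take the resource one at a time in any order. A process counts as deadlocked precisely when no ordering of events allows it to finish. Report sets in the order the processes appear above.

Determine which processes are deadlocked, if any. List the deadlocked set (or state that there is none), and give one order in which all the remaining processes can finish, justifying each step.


Deadlocked set: W3, W4 and W7.
Key observation: W3 -> W4 -> W3 is a circular wait — nothing in it can go first; W7 is caught in further circular waits.
One completion order for the rest: W9, W2, W8, W1, W6.
Step-by-step check:
  W9: no waits; runs immediately, freeing L0 and L9
  W2: no waits; runs immediately, freeing L15 and L3
  W8: no waits; runs immediately, freeing L10
  W1: no waits; runs immediately, freeing L5 and L18
  W6: everything it awaited (L10) is free; runs, freeing L17 and L11


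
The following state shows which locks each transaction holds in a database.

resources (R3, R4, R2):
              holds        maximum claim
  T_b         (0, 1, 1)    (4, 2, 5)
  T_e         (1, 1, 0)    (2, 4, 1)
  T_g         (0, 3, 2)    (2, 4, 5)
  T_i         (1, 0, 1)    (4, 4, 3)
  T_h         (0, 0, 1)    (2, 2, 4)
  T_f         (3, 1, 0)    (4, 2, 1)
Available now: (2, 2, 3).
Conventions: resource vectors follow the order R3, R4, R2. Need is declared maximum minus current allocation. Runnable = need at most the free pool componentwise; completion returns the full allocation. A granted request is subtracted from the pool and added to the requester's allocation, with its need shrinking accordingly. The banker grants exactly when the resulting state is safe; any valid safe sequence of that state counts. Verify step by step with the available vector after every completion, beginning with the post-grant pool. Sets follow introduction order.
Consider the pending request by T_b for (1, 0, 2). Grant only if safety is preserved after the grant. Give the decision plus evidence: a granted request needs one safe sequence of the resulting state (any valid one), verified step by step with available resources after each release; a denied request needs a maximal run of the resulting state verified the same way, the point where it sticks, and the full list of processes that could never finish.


DENY — the pretend-granted state is unsafe.
Key observation: T_f, T_e can finish, but then (5, 4, 1) is all there is, and the blocked group's R2 demands exceed it.
Pretend the grant happened; the run T_f, T_e goes as far as possible. Walking it through:
  pool = (1, 2, 1)
  T_f: need (1, 1, 1) fits (1, 2, 1); releases (3, 1, 0), pool now (4, 3, 1)
  T_e: need (1, 3, 1) fits (4, 3, 1); releases (1, 1, 0), pool now (5, 4, 1)
  T_b cannot run: need (3, 1, 2) vs free (5, 4, 1) (insufficient R2)
  T_g cannot run: need (2, 1, 3) vs free (5, 4, 1) (insufficient R2)
  T_i cannot run: need (3, 4, 2) vs free (5, 4, 1) (insufficient R2)
  T_h cannot run: need (2, 2, 3) vs free (5, 4, 1) (insufficient R2)
Processes that could never finish after the grant: T_b, T_g, T_i and T_h.


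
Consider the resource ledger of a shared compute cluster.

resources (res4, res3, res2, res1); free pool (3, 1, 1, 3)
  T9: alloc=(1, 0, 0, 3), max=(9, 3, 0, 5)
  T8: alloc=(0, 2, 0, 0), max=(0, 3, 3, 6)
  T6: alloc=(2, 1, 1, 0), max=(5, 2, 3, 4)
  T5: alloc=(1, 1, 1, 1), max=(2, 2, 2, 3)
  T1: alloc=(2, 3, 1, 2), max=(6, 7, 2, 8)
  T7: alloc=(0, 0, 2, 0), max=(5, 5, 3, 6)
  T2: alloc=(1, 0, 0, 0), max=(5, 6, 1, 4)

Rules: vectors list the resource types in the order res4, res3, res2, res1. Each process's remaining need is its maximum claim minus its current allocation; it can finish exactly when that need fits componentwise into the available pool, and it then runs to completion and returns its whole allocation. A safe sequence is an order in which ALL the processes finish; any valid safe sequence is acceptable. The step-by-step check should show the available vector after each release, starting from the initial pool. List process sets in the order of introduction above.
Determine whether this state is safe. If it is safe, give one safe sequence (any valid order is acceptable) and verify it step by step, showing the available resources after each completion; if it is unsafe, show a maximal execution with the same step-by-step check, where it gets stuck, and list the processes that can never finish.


UNSAFE.
Key observation: after T5, T6 the pool peaks at (6, 3, 3, 4), and each blocked process is short somewhere: T9 on res4; T8 on res1; T1 on res3, res1; T7 on res3, res1; T2 on res3.
Going as far as possible: T5, T6; after that, nothing fits. Step-by-step check:
  pool = (3, 1, 1, 3)
  T5 needs (1, 1, 1, 2) <= (3, 1, 1, 3) -> finishes; pool += (1, 1, 1, 1) = (4, 2, 2, 4)
  T6 needs (3, 1, 2, 4) <= (4, 2, 2, 4) -> finishes; pool += (2, 1, 1, 0) = (6, 3, 3, 4)
  T9 still needs (8, 3, 0, 2) but only (6, 3, 3, 4) is free — short on res4
  T8 still needs (0, 1, 3, 6) but only (6, 3, 3, 4) is free — short on res1
  T1 still needs (4, 4, 1, 6) but only (6, 3, 3, 4) is free — short on res3 and res1
  T7 still needs (5, 5, 1, 6) but only (6, 3, 3, 4) is free — short on res3 and res1
  T2 still needs (4, 6, 1, 4) but only (6, 3, 3, 4) is free — short on res3
Permanently blocked: T9, T8, T1, T7 and T2.


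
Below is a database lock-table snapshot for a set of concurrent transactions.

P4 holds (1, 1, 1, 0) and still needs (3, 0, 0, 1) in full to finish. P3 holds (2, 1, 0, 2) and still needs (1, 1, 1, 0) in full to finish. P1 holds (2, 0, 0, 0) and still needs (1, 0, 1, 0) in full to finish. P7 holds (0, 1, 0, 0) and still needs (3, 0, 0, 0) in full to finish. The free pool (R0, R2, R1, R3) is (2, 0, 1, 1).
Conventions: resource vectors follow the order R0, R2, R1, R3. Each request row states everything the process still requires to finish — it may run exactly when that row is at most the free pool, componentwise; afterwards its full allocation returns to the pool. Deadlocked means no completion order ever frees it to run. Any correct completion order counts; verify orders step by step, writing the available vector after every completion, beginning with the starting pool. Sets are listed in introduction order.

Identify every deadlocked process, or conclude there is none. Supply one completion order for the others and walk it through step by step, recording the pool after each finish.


No process is deadlocked.
Key observation: P1 leads a chain of completions in which each release enables another process.
A valid finishing order for the others: P1, P7, P3, P4. Walking it through:
  pool = (2, 0, 1, 1)
  P1: need (1, 0, 1, 0) fits (2, 0, 1, 1); releases (2, 0, 0, 0), pool now (4, 0, 1, 1)
  P7: need (3, 0, 0, 0) fits (4, 0, 1, 1); releases (0, 1, 0, 0), pool now (4, 1, 1, 1)
  P3: need (1, 1, 1, 0) fits (4, 1, 1, 1); releases (2, 1, 0, 2), pool now (6, 2, 1, 3)
  P4: need (3, 0, 0, 1) fits (6, 2, 1, 3); releases (1, 1, 1, 0), pool now (7, 3, 2, 3)


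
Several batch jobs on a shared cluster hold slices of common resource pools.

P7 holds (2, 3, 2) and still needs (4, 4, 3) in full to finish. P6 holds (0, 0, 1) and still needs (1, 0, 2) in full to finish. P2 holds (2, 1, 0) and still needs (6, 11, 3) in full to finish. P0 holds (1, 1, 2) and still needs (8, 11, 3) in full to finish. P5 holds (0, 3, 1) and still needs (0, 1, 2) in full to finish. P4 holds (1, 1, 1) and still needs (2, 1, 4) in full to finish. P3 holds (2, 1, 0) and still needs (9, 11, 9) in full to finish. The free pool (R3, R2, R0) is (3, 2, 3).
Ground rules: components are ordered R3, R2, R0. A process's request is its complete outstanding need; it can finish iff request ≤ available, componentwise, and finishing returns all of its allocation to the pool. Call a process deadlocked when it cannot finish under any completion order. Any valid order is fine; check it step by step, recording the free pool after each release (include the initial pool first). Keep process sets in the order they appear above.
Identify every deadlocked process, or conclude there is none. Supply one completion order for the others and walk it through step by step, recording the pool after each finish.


The deadlocked set is P2, P0 and P3.
Key observation: after P5, P6, P4, P7 complete, (6, 9, 8) is the best the pool ever gets, yet each leftover process wants more R2.
A valid finishing order for the others: P5, P6, P4, P7. Step-by-step check:
  pool = (3, 2, 3)
  run P5 (needs (0, 1, 2), free (3, 2, 3)); after release of (0, 3, 1) the pool is (3, 5, 4)
  run P6 (needs (1, 0, 2), free (3, 5, 4)); after release of (0, 0, 1) the pool is (3, 5, 5)
  run P4 (needs (2, 1, 4), free (3, 5, 5)); after release of (1, 1, 1) the pool is (4, 6, 6)
  run P7 (needs (4, 4, 3), free (4, 6, 6)); after release of (2, 3, 2) the pool is (6, 9, 8)
The stuck group stays short no matter what:
  P2 still needs (6, 11, 3) but only (6, 9, 8) is free — short on R2
  P0 still needs (8, 11, 3) but only (6, 9, 8) is free — short on R3 and R2
  P3 still needs (9, 11, 9) but only (6, 9, 8) is free — short on R3, R2 and R0


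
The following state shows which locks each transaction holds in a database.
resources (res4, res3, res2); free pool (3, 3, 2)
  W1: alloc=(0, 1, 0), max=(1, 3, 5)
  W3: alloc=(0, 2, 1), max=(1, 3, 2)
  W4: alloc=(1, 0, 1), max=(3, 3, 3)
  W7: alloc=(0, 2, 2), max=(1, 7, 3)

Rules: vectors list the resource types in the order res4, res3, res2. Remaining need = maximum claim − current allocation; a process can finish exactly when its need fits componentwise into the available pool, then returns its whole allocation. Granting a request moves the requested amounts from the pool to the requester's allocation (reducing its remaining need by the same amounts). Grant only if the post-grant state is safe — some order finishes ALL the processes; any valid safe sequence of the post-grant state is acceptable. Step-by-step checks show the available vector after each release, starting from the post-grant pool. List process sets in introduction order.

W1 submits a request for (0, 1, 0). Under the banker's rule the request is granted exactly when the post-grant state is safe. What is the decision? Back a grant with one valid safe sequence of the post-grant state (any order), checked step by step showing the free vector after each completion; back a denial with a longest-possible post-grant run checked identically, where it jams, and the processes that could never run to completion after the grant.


DENY — the pretend-granted state is unsafe.
Key observation: after W3, W4 the pool peaks at (4, 4, 4), and each blocked process is short somewhere: W1 on res2; W7 on res3.
On the post-grant state, W3, W4 is a maximal run — nothing extends it. Step-by-step check:
  pool = (3, 2, 2)
  run W3 (needs (1, 1, 1), free (3, 2, 2)); after release of (0, 2, 1) the pool is (3, 4, 3)
  run W4 (needs (2, 3, 2), free (3, 4, 3)); after release of (1, 0, 1) the pool is (4, 4, 4)
  W1 still needs (1, 1, 5) but only (4, 4, 4) is free — short on res2
  W7 still needs (1, 5, 1) but only (4, 4, 4) is free — short on res3
Post-grant, the permanently blocked set is W1 and W7.


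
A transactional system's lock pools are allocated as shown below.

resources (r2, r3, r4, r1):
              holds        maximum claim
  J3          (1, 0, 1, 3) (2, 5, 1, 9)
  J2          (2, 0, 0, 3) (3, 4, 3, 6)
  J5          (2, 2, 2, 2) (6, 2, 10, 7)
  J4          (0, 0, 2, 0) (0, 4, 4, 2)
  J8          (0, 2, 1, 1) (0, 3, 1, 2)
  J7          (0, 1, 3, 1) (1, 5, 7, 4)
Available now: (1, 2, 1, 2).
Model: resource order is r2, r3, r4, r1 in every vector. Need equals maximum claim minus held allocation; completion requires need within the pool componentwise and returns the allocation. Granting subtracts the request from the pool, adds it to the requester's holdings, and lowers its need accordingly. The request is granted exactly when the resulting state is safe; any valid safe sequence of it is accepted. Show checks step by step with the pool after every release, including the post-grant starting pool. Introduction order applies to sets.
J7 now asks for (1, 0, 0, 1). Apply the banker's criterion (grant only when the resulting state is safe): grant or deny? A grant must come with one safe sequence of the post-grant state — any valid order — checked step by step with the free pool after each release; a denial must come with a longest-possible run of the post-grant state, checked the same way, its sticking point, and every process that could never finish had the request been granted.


GRANT. The post-grant state is safe; one safe sequence: J8, J4, J7, J2, J3, J5.
Key observation: the transfer keeps a workable pool ((0, 2, 1, 1)); J8 starts the safe sequence.
Verifying the post-grant state step by step:
  pool = (0, 2, 1, 1)
  run J8 (needs (0, 1, 0, 1), free (0, 2, 1, 1)); after release of (0, 2, 1, 1) the pool is (0, 4, 2, 2)
  run J4 (needs (0, 4, 2, 2), free (0, 4, 2, 2)); after release of (0, 0, 2, 0) the pool is (0, 4, 4, 2)
  run J7 (needs (0, 4, 4, 2), free (0, 4, 4, 2)); after release of (1, 1, 3, 2) the pool is (1, 5, 7, 4)
  run J2 (needs (1, 4, 3, 3), free (1, 5, 7, 4)); after release of (2, 0, 0, 3) the pool is (3, 5, 7, 7)
  run J3 (needs (1, 5, 0, 6), free (3, 5, 7, 7)); after release of (1, 0, 1, 3) the pool is (4, 5, 8, 10)
  run J5 (needs (4, 0, 8, 5), free (4, 5, 8, 10)); after release of (2, 2, 2, 2) the pool is (6, 7, 10, 12)


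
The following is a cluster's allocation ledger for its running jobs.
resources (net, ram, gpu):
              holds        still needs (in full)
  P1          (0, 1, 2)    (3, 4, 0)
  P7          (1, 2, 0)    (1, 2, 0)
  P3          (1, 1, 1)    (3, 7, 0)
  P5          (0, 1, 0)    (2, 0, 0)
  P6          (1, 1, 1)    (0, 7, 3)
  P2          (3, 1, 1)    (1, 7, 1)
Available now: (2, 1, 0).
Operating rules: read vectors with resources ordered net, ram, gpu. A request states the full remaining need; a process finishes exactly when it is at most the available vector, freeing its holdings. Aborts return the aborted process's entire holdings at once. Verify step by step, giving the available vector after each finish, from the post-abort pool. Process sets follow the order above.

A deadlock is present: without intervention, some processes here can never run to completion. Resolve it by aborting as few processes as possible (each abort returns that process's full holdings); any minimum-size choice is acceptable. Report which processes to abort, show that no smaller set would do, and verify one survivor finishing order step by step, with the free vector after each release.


Minimum abort set: P6 and P2.
Key observation: P3 had no path to completion before; after the abort of P6 and P2 ((4, 2, 2) returned), step 4 is where it fits.
Why nothing smaller works — every single abort fails: P1 alone leaves P3 blocked (short on ram); P7 alone leaves P3 blocked (short on ram); P3 alone leaves P6 blocked (short on ram); P5 alone leaves P3 blocked (short on ram); P6 alone leaves P3 blocked (short on ram); P2 alone leaves P3 blocked (short on ram).
One survivor order: P7, P5, P1, P3. Step-by-step check (post-abort pool first):
  pool = (6, 3, 2)
  P7: need (1, 2, 0) fits (6, 3, 2); releases (1, 2, 0), pool now (7, 5, 2)
  P5: need (2, 0, 0) fits (7, 5, 2); releases (0, 1, 0), pool now (7, 6, 2)
  P1: need (3, 4, 0) fits (7, 6, 2); releases (0, 1, 2), pool now (7, 7, 4)
  P3: need (3, 7, 0) fits (7, 7, 4); releases (1, 1, 1), pool now (8, 8, 5)


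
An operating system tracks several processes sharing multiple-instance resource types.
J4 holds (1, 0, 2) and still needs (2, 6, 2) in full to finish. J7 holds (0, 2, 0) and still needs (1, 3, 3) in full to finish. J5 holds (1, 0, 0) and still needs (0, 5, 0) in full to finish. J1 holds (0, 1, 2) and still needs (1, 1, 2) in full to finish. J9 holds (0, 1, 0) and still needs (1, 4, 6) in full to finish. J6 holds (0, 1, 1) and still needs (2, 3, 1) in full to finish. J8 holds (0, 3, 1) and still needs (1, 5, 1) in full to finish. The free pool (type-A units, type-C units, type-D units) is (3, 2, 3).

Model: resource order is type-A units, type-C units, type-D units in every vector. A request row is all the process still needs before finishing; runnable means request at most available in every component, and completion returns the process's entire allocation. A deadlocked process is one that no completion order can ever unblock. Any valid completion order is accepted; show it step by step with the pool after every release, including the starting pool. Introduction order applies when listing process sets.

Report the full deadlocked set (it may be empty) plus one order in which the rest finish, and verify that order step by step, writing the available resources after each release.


Nothing here is deadlocked.
Key observation: no deadlock: J1 fits now, and the freed resources carry the rest through.
A valid finishing order for the others: J1, J7, J8, J4, J9, J6, J5. Step-by-step check:
  pool = (3, 2, 3)
  J1 needs (1, 1, 2) <= (3, 2, 3) -> finishes; pool += (0, 1, 2) = (3, 3, 5)
  J7 needs (1, 3, 3) <= (3, 3, 5) -> finishes; pool += (0, 2, 0) = (3, 5, 5)
  J8 needs (1, 5, 1) <= (3, 5, 5) -> finishes; pool += (0, 3, 1) = (3, 8, 6)
  J4 needs (2, 6, 2) <= (3, 8, 6) -> finishes; pool += (1, 0, 2) = (4, 8, 8)
  J9 needs (1, 4, 6) <= (4, 8, 8) -> finishes; pool += (0, 1, 0) = (4, 9, 8)
  J6 needs (2, 3, 1) <= (4, 9, 8) -> finishes; pool += (0, 1, 1) = (4, 10, 9)
  J5 needs (0, 5, 0) <= (4, 10, 9) -> finishes; pool += (1, 0, 0) = (5, 10, 9)


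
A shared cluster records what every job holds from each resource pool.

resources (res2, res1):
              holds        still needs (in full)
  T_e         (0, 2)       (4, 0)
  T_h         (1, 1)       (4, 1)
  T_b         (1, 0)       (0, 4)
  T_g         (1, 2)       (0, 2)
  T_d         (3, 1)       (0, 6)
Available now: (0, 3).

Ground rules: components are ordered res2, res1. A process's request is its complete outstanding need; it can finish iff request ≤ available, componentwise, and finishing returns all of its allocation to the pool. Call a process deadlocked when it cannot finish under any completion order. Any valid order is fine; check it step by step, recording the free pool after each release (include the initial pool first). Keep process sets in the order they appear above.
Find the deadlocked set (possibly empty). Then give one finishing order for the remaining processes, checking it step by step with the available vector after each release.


Deadlocked: T_e, T_h and T_d.
Key observation: after T_g, T_b the pool peaks at (2, 5), and each blocked process is short somewhere: T_e on res2; T_h on res2; T_d on res1.
One completion order for the rest: T_g, T_b. Walking it through:
  pool = (0, 3)
  T_g needs (0, 2) <= (0, 3) -> finishes; pool += (1, 2) = (1, 5)
  T_b needs (0, 4) <= (1, 5) -> finishes; pool += (1, 0) = (2, 5)
The blocked processes can never fit:
  T_e cannot run: need (4, 0) vs free (2, 5) (insufficient res2)
  T_h cannot run: need (4, 1) vs free (2, 5) (insufficient res2)
  T_d cannot run: need (0, 6) vs free (2, 5) (insufficient res1)


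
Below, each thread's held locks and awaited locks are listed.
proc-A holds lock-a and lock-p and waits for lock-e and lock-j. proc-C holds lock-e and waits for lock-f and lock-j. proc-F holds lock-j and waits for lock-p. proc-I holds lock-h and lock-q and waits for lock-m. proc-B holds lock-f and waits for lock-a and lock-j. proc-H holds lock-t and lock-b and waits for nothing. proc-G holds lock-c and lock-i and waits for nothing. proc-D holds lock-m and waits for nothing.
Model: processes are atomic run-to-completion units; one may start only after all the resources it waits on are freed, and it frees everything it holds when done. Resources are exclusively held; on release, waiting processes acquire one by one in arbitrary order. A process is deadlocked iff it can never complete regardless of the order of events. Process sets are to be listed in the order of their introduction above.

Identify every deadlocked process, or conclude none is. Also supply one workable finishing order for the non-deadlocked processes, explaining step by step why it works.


Deadlocked set: proc-A, proc-C, proc-F and proc-B.
Key observation: along proc-A -> proc-C -> proc-F -> proc-A, each member waits on what the next one holds — a deadlock; proc-B is caught in further circular waits.
The rest can finish in the order proc-D, proc-I, proc-H, proc-G.
Walking it through:
  proc-D waits on nothing -> runs at once and releases lock-m
  proc-I waits on lock-m — all released -> runs and releases lock-h and lock-q
  proc-H waits on nothing -> runs at once and releases lock-t and lock-b
  proc-G waits on nothing -> runs at once and releases lock-c and lock-i


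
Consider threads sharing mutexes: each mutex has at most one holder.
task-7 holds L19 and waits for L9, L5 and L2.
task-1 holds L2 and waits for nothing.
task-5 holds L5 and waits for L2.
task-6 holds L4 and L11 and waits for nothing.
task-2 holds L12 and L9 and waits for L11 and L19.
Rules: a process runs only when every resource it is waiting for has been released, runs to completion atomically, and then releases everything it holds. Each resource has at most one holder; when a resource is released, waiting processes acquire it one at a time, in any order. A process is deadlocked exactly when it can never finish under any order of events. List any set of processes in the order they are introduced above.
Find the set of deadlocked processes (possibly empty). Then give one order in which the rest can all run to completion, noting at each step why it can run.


Deadlocked: task-7 and task-2.
Key observation: task-7 -> task-2 -> task-7 is a circular wait — nothing in it can go first; no other process is dragged down with it.
A valid finishing order for the others: task-1, task-6, task-5.
Step-by-step check:
  run task-1 (it waits on nothing); releases L2
  run task-6 (it waits on nothing); releases L4 and L11
  task-5: everything it awaited (L2) is free; runs, freeing L5


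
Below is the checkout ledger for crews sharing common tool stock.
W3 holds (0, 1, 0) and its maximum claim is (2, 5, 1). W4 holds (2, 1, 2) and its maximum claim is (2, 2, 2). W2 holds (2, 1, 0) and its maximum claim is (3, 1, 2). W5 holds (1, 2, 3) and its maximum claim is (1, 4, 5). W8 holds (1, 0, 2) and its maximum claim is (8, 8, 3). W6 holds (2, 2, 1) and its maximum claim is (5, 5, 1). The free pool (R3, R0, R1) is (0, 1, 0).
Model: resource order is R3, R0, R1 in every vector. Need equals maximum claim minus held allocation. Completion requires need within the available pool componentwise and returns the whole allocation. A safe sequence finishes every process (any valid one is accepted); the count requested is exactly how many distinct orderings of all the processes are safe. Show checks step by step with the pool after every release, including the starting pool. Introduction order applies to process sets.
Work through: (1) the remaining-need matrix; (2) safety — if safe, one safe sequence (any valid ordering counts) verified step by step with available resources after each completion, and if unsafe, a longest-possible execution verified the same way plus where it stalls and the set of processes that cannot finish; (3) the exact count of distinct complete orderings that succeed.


(1) Outstanding need per process (order R3, R0, R1):
  W3: (2, 4, 1)
  W4: (0, 1, 0)
  W2: (1, 0, 2)
  W5: (0, 2, 2)
  W8: (7, 8, 1)
  W6: (3, 3, 0)
(2) SAFE. One safe sequence: W4, W5, W2, W6, W3, W8.
Key observation: W4 is the earliest step where a requested resource binds exactly: need (0, 1, 0), pool (0, 1, 0) at its turn.
Verifying each step:
  pool = (0, 1, 0)
  W4: need (0, 1, 0) fits (0, 1, 0); releases (2, 1, 2), pool now (2, 2, 2)
  W5: need (0, 2, 2) fits (2, 2, 2); releases (1, 2, 3), pool now (3, 4, 5)
  W2: need (1, 0, 2) fits (3, 4, 5); releases (2, 1, 0), pool now (5, 5, 5)
  W6: need (3, 3, 0) fits (5, 5, 5); releases (2, 2, 1), pool now (7, 7, 6)
  W3: need (2, 4, 1) fits (7, 7, 6); releases (0, 1, 0), pool now (7, 8, 6)
  W8: need (7, 8, 1) fits (7, 8, 6); releases (1, 0, 2), pool now (8, 8, 8)
(3) Precisely 10 of the possible complete orderings are safe sequences.


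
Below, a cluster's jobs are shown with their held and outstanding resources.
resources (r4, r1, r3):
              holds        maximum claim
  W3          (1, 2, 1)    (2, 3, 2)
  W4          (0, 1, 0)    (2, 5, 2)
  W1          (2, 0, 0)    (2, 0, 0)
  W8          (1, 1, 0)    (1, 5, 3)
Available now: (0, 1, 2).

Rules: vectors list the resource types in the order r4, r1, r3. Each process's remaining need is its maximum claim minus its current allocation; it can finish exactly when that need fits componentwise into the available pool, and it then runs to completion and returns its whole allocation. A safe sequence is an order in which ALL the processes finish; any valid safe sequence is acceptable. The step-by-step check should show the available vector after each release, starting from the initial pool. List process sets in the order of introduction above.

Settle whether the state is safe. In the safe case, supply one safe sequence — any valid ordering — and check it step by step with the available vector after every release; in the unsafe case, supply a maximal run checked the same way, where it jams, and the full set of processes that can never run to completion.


UNSAFE — no complete ordering exists.
Key observation: r1 is the bottleneck — with W1, W3 done the pool holds (3, 3, 3), short of every remaining need.
The run W1, W3 cannot be extended any further. Verifying each step:
  pool = (0, 1, 2)
  W1 needs (0, 0, 0) <= (0, 1, 2) -> finishes; pool += (2, 0, 0) = (2, 1, 2)
  W3 needs (1, 1, 1) <= (2, 1, 2) -> finishes; pool += (1, 2, 1) = (3, 3, 3)
  W4 still needs (2, 4, 2) but only (3, 3, 3) is free — short on r1
  W8 still needs (0, 4, 3) but only (3, 3, 3) is free — short on r1
Never able to finish: W4 and W8.


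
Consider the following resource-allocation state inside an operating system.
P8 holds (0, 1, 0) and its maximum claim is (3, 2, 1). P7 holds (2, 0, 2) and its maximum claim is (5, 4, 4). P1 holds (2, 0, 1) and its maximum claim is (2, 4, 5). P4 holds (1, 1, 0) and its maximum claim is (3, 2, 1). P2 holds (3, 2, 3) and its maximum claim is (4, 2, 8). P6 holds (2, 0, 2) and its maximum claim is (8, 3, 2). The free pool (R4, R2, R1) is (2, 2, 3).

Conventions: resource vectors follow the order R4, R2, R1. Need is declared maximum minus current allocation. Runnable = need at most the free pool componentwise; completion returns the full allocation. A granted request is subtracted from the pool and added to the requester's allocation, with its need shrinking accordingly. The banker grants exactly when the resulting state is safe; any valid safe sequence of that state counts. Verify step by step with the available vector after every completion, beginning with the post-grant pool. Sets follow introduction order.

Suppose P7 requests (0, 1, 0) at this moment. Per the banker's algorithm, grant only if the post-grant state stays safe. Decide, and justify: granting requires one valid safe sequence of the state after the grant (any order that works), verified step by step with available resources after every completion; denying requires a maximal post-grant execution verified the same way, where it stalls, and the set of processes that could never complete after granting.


GRANT: granting preserves safety; a valid post-grant sequence is P4, P8, P7, P1, P6, P2.
Key observation: with (2, 1, 3) left after the transfer, P4 can run at once — the state stays safe.
Check on the post-grant state, step by step:
  pool = (2, 1, 3)
  run P4 (needs (2, 1, 1), free (2, 1, 3)); after release of (1, 1, 0) the pool is (3, 2, 3)
  run P8 (needs (3, 1, 1), free (3, 2, 3)); after release of (0, 1, 0) the pool is (3, 3, 3)
  run P7 (needs (3, 3, 2), free (3, 3, 3)); after release of (2, 1, 2) the pool is (5, 4, 5)
  run P1 (needs (0, 4, 4), free (5, 4, 5)); after release of (2, 0, 1) the pool is (7, 4, 6)
  run P6 (needs (6, 3, 0), free (7, 4, 6)); after release of (2, 0, 2) the pool is (9, 4, 8)
  run P2 (needs (1, 0, 5), free (9, 4, 8)); after release of (3, 2, 3) the pool is (12, 6, 11)


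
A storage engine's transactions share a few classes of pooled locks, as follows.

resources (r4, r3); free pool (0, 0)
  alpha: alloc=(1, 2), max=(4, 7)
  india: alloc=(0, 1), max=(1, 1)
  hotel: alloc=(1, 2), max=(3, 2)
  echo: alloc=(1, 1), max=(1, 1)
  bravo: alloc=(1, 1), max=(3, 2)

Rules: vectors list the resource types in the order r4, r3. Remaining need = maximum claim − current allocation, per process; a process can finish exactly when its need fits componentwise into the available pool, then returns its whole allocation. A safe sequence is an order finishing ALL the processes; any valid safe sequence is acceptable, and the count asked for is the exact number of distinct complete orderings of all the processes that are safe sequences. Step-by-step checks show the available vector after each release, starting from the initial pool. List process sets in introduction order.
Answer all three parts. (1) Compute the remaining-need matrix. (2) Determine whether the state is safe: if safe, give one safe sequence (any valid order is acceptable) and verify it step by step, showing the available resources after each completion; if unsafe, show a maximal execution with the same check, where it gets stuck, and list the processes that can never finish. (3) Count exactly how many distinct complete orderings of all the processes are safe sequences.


(1) Need matrix, components ordered r4, r3:
  alpha: (3, 5)
  india: (1, 0)
  hotel: (2, 0)
  echo: (0, 0)
  bravo: (2, 1)
(2) UNSAFE — no complete ordering exists.
Key observation: the wall is r4: completing echo, india brings the pool only to (1, 2), and all the rest need more.
Going as far as possible: echo, india; after that, nothing fits. Check, step by step:
  pool = (0, 0)
  echo needs (0, 0) <= (0, 0) -> finishes; pool += (1, 1) = (1, 1)
  india needs (1, 0) <= (1, 1) -> finishes; pool += (0, 1) = (1, 2)
  alpha cannot run: need (3, 5) vs free (1, 2) (insufficient r4 and r3)
  hotel cannot run: need (2, 0) vs free (1, 2) (insufficient r4)
  bravo cannot run: need (2, 1) vs free (1, 2) (insufficient r4)
Permanently blocked: alpha, hotel and bravo.
(3) Exactly 0 of the possible complete orderings are safe sequences.


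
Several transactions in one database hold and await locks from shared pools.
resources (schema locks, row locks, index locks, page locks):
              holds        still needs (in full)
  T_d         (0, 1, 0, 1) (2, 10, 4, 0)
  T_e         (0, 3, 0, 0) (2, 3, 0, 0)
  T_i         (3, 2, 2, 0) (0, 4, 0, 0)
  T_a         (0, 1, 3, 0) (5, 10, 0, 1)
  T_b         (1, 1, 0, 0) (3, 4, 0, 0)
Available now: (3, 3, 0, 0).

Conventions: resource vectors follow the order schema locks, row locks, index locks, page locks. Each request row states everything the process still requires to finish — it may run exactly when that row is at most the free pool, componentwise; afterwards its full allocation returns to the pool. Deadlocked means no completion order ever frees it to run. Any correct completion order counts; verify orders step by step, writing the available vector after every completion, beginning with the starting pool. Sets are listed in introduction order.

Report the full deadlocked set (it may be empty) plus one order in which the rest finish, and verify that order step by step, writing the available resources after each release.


Deadlocked: T_d and T_a.
Key observation: once T_e, T_b, T_i finish, the pool peaks at (7, 9, 2, 0) — and every remaining process still needs more row locks than that.
A valid finishing order for the others: T_e, T_b, T_i. Verifying each step:
  pool = (3, 3, 0, 0)
  T_e: need (2, 3, 0, 0) fits (3, 3, 0, 0); releases (0, 3, 0, 0), pool now (3, 6, 0, 0)
  T_b: need (3, 4, 0, 0) fits (3, 6, 0, 0); releases (1, 1, 0, 0), pool now (4, 7, 0, 0)
  T_i: need (0, 4, 0, 0) fits (4, 7, 0, 0); releases (3, 2, 2, 0), pool now (7, 9, 2, 0)
The stuck group stays short no matter what:
  T_d still needs (2, 10, 4, 0) but only (7, 9, 2, 0) is free — short on row locks and index locks
  T_a still needs (5, 10, 0, 1) but only (7, 9, 2, 0) is free — short on row locks and page locks


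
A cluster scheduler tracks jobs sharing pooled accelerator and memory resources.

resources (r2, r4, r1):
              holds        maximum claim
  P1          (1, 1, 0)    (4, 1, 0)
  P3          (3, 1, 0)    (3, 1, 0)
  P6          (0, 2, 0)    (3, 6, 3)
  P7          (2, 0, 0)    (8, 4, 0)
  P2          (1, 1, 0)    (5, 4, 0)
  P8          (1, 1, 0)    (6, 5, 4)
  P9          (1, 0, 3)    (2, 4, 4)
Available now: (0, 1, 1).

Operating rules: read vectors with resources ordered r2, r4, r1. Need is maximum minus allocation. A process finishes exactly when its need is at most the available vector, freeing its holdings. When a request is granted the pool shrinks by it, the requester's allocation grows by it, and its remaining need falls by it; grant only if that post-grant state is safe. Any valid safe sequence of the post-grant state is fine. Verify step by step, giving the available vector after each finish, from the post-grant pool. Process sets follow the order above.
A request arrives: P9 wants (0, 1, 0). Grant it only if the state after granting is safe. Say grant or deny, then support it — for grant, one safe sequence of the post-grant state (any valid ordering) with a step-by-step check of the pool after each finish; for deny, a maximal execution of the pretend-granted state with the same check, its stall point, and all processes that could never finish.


DENY: after the grant no complete ordering would exist.
Key observation: after P3, P1 complete, (4, 2, 1) is the best the pool ever gets, yet each leftover process wants more r4.
After a pretend grant, a maximal execution: P3, P1 — then nothing else fits. Check, step by step:
  pool = (0, 0, 1)
  P3: need (0, 0, 0) fits (0, 0, 1); releases (3, 1, 0), pool now (3, 1, 1)
  P1: need (3, 0, 0) fits (3, 1, 1); releases (1, 1, 0), pool now (4, 2, 1)
  blocked: P6 wants (3, 4, 3), pool (4, 2, 1) — not enough r4 and r1
  blocked: P7 wants (6, 4, 0), pool (4, 2, 1) — not enough r2 and r4
  blocked: P2 wants (4, 3, 0), pool (4, 2, 1) — not enough r4
  blocked: P8 wants (5, 4, 4), pool (4, 2, 1) — not enough r2, r4 and r1
  blocked: P9 wants (1, 3, 1), pool (4, 2, 1) — not enough r4
Post-grant, the permanently blocked set is P6, P7, P2, P8 and P9.


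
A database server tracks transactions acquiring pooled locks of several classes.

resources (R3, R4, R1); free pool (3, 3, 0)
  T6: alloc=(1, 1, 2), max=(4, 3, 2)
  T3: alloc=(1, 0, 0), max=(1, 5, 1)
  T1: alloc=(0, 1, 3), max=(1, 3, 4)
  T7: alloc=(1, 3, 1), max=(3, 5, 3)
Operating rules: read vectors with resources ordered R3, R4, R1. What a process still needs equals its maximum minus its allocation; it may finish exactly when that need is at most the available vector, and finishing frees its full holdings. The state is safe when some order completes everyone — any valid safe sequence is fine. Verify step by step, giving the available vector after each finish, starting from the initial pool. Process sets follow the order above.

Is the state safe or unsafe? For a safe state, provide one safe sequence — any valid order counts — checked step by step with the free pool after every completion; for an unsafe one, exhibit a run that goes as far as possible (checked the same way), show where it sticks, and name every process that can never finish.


The state is SAFE; one workable sequence: T6, T1, T3, T7.
Key observation: T6 is the earliest step where a requested resource binds exactly: need (3, 2, 0), pool (3, 3, 0) at its turn.
Step-by-step check:
  pool = (3, 3, 0)
  T6 needs (3, 2, 0) <= (3, 3, 0) -> finishes; pool += (1, 1, 2) = (4, 4, 2)
  T1 needs (1, 2, 1) <= (4, 4, 2) -> finishes; pool += (0, 1, 3) = (4, 5, 5)
  T3 needs (0, 5, 1) <= (4, 5, 5) -> finishes; pool += (1, 0, 0) = (5, 5, 5)
  T7 needs (2, 2, 2) <= (5, 5, 5) -> finishes; pool += (1, 3, 1) = (6, 8, 6)


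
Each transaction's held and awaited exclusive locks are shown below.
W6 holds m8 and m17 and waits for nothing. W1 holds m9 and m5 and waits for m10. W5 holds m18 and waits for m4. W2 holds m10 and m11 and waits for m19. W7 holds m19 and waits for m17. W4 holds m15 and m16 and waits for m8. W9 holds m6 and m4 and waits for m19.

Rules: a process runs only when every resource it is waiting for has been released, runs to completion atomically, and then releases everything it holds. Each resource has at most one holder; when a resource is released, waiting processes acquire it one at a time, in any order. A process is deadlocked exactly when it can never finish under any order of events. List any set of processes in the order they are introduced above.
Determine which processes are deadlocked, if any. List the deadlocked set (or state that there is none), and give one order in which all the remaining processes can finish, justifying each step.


No process is deadlocked.
Key observation: no waiting chain loops back on itself — every chain ends at a process that waits on nothing, so everyone eventually runs.
A valid finishing order for the others: W6, W7, W4, W2, W9, W1, W5.
Check, step by step:
  W6: no waits; runs immediately, freeing m8 and m17
  W7: everything it awaited (m17) is free; runs, freeing m19
  W4: everything it awaited (m8) is free; runs, freeing m15 and m16
  W2: everything it awaited (m19) is free; runs, freeing m10 and m11
  W9: everything it awaited (m19) is free; runs, freeing m6 and m4
  W1: everything it awaited (m10) is free; runs, freeing m9 and m5
  W5: everything it awaited (m4) is free; runs, freeing m18
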